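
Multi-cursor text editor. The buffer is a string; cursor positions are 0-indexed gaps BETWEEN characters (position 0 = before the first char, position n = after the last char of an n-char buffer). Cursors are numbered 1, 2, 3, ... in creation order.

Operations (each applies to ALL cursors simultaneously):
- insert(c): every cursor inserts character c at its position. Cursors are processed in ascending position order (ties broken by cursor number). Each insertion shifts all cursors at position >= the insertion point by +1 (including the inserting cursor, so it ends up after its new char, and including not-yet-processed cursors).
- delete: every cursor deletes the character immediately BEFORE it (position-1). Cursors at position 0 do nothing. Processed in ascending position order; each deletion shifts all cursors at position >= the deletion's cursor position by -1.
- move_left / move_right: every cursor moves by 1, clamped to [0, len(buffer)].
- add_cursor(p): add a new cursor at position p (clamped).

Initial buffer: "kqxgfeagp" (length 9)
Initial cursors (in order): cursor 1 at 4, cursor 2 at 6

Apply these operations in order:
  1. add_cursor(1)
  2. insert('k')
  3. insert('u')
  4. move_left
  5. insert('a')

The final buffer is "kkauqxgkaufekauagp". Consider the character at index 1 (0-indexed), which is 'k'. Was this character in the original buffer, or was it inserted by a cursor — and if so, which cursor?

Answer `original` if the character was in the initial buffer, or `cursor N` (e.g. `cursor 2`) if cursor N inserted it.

After op 1 (add_cursor(1)): buffer="kqxgfeagp" (len 9), cursors c3@1 c1@4 c2@6, authorship .........
After op 2 (insert('k')): buffer="kkqxgkfekagp" (len 12), cursors c3@2 c1@6 c2@9, authorship .3...1..2...
After op 3 (insert('u')): buffer="kkuqxgkufekuagp" (len 15), cursors c3@3 c1@8 c2@12, authorship .33...11..22...
After op 4 (move_left): buffer="kkuqxgkufekuagp" (len 15), cursors c3@2 c1@7 c2@11, authorship .33...11..22...
After op 5 (insert('a')): buffer="kkauqxgkaufekauagp" (len 18), cursors c3@3 c1@9 c2@14, authorship .333...111..222...
Authorship (.=original, N=cursor N): . 3 3 3 . . . 1 1 1 . . 2 2 2 . . .
Index 1: author = 3

Answer: cursor 3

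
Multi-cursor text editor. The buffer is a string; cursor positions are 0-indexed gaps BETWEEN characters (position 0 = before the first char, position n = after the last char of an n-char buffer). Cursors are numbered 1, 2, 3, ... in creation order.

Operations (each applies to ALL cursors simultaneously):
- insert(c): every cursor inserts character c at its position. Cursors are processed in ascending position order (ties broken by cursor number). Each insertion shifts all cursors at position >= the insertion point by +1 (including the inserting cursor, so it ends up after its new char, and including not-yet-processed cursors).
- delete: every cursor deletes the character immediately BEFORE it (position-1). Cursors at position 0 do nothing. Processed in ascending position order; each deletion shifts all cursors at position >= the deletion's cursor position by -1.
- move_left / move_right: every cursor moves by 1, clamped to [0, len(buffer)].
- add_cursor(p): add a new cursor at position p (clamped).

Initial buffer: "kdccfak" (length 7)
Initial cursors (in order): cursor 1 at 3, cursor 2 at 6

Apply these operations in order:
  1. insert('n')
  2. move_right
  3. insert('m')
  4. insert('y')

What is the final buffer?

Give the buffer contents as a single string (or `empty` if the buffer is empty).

After op 1 (insert('n')): buffer="kdcncfank" (len 9), cursors c1@4 c2@8, authorship ...1...2.
After op 2 (move_right): buffer="kdcncfank" (len 9), cursors c1@5 c2@9, authorship ...1...2.
After op 3 (insert('m')): buffer="kdcncmfankm" (len 11), cursors c1@6 c2@11, authorship ...1.1..2.2
After op 4 (insert('y')): buffer="kdcncmyfankmy" (len 13), cursors c1@7 c2@13, authorship ...1.11..2.22

Answer: kdcncmyfankmy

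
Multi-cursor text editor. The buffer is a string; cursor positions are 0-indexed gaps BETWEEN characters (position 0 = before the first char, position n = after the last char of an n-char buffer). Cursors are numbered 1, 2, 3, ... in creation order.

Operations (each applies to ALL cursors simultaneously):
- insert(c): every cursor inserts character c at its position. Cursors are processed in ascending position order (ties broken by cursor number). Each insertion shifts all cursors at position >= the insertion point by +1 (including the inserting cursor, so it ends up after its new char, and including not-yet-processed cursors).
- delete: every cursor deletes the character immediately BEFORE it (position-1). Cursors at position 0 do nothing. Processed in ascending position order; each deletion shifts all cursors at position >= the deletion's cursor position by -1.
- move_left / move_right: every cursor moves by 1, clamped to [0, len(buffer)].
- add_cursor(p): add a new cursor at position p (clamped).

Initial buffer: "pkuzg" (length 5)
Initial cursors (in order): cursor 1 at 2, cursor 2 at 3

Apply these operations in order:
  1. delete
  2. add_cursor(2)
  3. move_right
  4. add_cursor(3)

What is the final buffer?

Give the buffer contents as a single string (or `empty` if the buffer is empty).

After op 1 (delete): buffer="pzg" (len 3), cursors c1@1 c2@1, authorship ...
After op 2 (add_cursor(2)): buffer="pzg" (len 3), cursors c1@1 c2@1 c3@2, authorship ...
After op 3 (move_right): buffer="pzg" (len 3), cursors c1@2 c2@2 c3@3, authorship ...
After op 4 (add_cursor(3)): buffer="pzg" (len 3), cursors c1@2 c2@2 c3@3 c4@3, authorship ...

Answer: pzg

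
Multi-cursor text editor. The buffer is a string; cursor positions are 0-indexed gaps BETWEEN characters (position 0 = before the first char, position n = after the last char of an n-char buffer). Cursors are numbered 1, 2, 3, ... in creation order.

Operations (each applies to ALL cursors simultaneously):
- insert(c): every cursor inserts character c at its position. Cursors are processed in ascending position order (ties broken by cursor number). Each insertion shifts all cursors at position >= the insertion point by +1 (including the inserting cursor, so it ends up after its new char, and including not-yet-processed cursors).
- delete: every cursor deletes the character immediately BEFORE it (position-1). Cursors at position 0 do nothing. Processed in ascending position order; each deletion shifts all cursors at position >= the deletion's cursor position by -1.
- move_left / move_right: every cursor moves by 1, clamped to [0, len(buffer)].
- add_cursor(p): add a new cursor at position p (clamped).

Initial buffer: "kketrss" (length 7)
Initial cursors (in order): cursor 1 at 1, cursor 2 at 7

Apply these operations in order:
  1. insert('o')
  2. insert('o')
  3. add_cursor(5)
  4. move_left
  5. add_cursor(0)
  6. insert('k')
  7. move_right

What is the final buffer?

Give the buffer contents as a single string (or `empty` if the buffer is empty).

After op 1 (insert('o')): buffer="koketrsso" (len 9), cursors c1@2 c2@9, authorship .1......2
After op 2 (insert('o')): buffer="kooketrssoo" (len 11), cursors c1@3 c2@11, authorship .11......22
After op 3 (add_cursor(5)): buffer="kooketrssoo" (len 11), cursors c1@3 c3@5 c2@11, authorship .11......22
After op 4 (move_left): buffer="kooketrssoo" (len 11), cursors c1@2 c3@4 c2@10, authorship .11......22
After op 5 (add_cursor(0)): buffer="kooketrssoo" (len 11), cursors c4@0 c1@2 c3@4 c2@10, authorship .11......22
After op 6 (insert('k')): buffer="kkokokketrssoko" (len 15), cursors c4@1 c1@4 c3@7 c2@14, authorship 4.111.3.....222
After op 7 (move_right): buffer="kkokokketrssoko" (len 15), cursors c4@2 c1@5 c3@8 c2@15, authorship 4.111.3.....222

Answer: kkokokketrssoko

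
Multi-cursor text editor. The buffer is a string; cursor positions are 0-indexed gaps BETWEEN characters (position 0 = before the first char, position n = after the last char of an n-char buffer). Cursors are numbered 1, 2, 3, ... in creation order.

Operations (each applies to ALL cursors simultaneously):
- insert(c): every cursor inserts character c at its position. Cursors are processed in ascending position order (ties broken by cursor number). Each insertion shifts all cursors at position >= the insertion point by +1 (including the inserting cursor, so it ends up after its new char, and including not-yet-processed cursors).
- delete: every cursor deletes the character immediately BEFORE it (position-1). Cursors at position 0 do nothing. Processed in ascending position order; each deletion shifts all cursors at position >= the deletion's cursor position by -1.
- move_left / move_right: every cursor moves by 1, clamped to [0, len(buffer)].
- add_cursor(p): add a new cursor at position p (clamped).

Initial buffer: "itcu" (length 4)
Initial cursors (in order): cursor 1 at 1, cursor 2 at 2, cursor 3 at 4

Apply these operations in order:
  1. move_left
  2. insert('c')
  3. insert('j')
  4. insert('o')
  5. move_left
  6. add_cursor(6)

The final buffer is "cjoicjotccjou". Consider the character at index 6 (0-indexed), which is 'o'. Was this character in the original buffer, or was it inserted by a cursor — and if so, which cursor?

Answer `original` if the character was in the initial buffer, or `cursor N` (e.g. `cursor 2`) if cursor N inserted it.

Answer: cursor 2

Derivation:
After op 1 (move_left): buffer="itcu" (len 4), cursors c1@0 c2@1 c3@3, authorship ....
After op 2 (insert('c')): buffer="cictccu" (len 7), cursors c1@1 c2@3 c3@6, authorship 1.2..3.
After op 3 (insert('j')): buffer="cjicjtccju" (len 10), cursors c1@2 c2@5 c3@9, authorship 11.22..33.
After op 4 (insert('o')): buffer="cjoicjotccjou" (len 13), cursors c1@3 c2@7 c3@12, authorship 111.222..333.
After op 5 (move_left): buffer="cjoicjotccjou" (len 13), cursors c1@2 c2@6 c3@11, authorship 111.222..333.
After op 6 (add_cursor(6)): buffer="cjoicjotccjou" (len 13), cursors c1@2 c2@6 c4@6 c3@11, authorship 111.222..333.
Authorship (.=original, N=cursor N): 1 1 1 . 2 2 2 . . 3 3 3 .
Index 6: author = 2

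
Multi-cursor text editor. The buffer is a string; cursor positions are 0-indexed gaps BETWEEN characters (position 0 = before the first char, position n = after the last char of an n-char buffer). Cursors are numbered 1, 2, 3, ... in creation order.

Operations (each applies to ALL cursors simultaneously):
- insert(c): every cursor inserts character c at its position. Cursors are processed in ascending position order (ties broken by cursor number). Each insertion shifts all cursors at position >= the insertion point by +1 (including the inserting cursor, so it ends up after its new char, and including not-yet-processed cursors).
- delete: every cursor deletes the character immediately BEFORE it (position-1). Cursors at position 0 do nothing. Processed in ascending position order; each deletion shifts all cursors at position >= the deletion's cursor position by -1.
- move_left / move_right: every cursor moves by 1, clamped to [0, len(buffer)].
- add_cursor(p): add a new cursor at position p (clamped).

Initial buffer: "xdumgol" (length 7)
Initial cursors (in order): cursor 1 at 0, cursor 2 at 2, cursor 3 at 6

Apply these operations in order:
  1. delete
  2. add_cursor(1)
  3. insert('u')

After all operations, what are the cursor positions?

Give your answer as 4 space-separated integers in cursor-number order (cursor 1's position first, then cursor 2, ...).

After op 1 (delete): buffer="xumgl" (len 5), cursors c1@0 c2@1 c3@4, authorship .....
After op 2 (add_cursor(1)): buffer="xumgl" (len 5), cursors c1@0 c2@1 c4@1 c3@4, authorship .....
After op 3 (insert('u')): buffer="uxuuumgul" (len 9), cursors c1@1 c2@4 c4@4 c3@8, authorship 1.24...3.

Answer: 1 4 8 4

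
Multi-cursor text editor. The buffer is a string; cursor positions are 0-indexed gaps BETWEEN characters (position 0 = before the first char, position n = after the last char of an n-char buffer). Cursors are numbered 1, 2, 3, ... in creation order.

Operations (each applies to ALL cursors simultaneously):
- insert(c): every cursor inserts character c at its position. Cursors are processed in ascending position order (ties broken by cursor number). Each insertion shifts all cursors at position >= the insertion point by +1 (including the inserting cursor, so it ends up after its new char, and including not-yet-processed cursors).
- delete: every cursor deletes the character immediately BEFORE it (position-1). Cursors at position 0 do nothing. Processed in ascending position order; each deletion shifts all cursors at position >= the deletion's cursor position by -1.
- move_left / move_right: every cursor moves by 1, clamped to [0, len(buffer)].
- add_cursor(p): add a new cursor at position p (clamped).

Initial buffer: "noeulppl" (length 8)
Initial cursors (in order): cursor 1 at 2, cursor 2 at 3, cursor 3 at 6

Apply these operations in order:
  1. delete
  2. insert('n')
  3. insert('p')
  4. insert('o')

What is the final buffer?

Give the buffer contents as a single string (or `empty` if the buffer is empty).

After op 1 (delete): buffer="nulpl" (len 5), cursors c1@1 c2@1 c3@3, authorship .....
After op 2 (insert('n')): buffer="nnnulnpl" (len 8), cursors c1@3 c2@3 c3@6, authorship .12..3..
After op 3 (insert('p')): buffer="nnnppulnppl" (len 11), cursors c1@5 c2@5 c3@9, authorship .1212..33..
After op 4 (insert('o')): buffer="nnnppooulnpopl" (len 14), cursors c1@7 c2@7 c3@12, authorship .121212..333..

Answer: nnnppooulnpopl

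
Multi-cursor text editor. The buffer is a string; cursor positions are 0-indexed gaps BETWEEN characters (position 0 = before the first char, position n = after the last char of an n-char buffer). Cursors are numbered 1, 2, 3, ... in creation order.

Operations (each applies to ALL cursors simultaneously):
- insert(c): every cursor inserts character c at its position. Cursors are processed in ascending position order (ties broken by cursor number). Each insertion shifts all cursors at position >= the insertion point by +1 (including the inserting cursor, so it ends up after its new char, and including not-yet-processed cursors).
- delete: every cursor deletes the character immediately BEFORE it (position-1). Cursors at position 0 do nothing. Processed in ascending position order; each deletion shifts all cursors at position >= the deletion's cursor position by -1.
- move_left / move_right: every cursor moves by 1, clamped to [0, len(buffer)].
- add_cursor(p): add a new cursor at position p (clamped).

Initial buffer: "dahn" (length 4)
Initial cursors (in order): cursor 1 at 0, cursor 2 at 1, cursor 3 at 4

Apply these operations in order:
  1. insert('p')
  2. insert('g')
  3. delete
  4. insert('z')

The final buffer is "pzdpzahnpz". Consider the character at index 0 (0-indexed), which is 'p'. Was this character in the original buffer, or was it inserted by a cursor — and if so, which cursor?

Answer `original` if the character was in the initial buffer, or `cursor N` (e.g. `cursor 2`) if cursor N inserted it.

Answer: cursor 1

Derivation:
After op 1 (insert('p')): buffer="pdpahnp" (len 7), cursors c1@1 c2@3 c3@7, authorship 1.2...3
After op 2 (insert('g')): buffer="pgdpgahnpg" (len 10), cursors c1@2 c2@5 c3@10, authorship 11.22...33
After op 3 (delete): buffer="pdpahnp" (len 7), cursors c1@1 c2@3 c3@7, authorship 1.2...3
After op 4 (insert('z')): buffer="pzdpzahnpz" (len 10), cursors c1@2 c2@5 c3@10, authorship 11.22...33
Authorship (.=original, N=cursor N): 1 1 . 2 2 . . . 3 3
Index 0: author = 1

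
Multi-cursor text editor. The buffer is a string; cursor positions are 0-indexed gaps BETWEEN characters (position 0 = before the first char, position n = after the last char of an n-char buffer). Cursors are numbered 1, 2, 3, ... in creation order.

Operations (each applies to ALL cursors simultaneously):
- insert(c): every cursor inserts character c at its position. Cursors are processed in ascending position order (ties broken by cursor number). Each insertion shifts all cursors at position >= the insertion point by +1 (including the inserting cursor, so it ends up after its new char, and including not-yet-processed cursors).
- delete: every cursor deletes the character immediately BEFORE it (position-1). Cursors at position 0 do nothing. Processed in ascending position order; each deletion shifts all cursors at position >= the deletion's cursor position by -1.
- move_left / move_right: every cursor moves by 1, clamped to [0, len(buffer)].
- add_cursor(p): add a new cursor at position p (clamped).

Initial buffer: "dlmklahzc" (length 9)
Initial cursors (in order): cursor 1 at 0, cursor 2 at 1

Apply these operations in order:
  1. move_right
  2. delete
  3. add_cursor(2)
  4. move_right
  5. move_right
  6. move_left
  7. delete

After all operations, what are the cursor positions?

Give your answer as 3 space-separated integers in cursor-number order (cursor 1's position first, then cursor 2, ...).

After op 1 (move_right): buffer="dlmklahzc" (len 9), cursors c1@1 c2@2, authorship .........
After op 2 (delete): buffer="mklahzc" (len 7), cursors c1@0 c2@0, authorship .......
After op 3 (add_cursor(2)): buffer="mklahzc" (len 7), cursors c1@0 c2@0 c3@2, authorship .......
After op 4 (move_right): buffer="mklahzc" (len 7), cursors c1@1 c2@1 c3@3, authorship .......
After op 5 (move_right): buffer="mklahzc" (len 7), cursors c1@2 c2@2 c3@4, authorship .......
After op 6 (move_left): buffer="mklahzc" (len 7), cursors c1@1 c2@1 c3@3, authorship .......
After op 7 (delete): buffer="kahzc" (len 5), cursors c1@0 c2@0 c3@1, authorship .....

Answer: 0 0 1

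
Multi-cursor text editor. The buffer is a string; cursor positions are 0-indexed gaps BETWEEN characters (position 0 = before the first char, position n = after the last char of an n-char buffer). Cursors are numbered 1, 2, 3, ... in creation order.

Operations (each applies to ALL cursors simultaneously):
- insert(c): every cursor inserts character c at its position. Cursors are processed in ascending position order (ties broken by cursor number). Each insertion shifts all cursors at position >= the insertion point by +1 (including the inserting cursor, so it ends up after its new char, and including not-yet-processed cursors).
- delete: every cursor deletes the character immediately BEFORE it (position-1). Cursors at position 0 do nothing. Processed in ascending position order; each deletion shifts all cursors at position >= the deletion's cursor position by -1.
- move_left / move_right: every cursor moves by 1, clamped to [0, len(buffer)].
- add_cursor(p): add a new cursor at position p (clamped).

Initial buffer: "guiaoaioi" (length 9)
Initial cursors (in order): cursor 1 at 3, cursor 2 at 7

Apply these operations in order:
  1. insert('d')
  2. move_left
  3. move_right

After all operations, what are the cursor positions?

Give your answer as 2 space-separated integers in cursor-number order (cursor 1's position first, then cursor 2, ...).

Answer: 4 9

Derivation:
After op 1 (insert('d')): buffer="guidaoaidoi" (len 11), cursors c1@4 c2@9, authorship ...1....2..
After op 2 (move_left): buffer="guidaoaidoi" (len 11), cursors c1@3 c2@8, authorship ...1....2..
After op 3 (move_right): buffer="guidaoaidoi" (len 11), cursors c1@4 c2@9, authorship ...1....2..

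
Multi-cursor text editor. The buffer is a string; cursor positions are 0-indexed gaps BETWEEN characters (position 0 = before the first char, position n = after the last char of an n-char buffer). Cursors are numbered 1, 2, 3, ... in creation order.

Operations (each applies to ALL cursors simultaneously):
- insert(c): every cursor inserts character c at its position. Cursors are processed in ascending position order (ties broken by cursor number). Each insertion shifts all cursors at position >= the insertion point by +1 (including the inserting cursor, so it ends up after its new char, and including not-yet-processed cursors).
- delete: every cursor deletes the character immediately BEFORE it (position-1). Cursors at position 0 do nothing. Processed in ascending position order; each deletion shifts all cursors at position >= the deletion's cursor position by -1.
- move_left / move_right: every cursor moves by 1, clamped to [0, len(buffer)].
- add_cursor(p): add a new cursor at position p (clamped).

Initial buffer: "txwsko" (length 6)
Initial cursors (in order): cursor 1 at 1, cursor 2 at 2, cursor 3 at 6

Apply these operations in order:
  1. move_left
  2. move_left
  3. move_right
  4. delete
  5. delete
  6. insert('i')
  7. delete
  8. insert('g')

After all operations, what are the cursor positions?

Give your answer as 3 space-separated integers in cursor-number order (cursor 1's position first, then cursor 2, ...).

After op 1 (move_left): buffer="txwsko" (len 6), cursors c1@0 c2@1 c3@5, authorship ......
After op 2 (move_left): buffer="txwsko" (len 6), cursors c1@0 c2@0 c3@4, authorship ......
After op 3 (move_right): buffer="txwsko" (len 6), cursors c1@1 c2@1 c3@5, authorship ......
After op 4 (delete): buffer="xwso" (len 4), cursors c1@0 c2@0 c3@3, authorship ....
After op 5 (delete): buffer="xwo" (len 3), cursors c1@0 c2@0 c3@2, authorship ...
After op 6 (insert('i')): buffer="iixwio" (len 6), cursors c1@2 c2@2 c3@5, authorship 12..3.
After op 7 (delete): buffer="xwo" (len 3), cursors c1@0 c2@0 c3@2, authorship ...
After op 8 (insert('g')): buffer="ggxwgo" (len 6), cursors c1@2 c2@2 c3@5, authorship 12..3.

Answer: 2 2 5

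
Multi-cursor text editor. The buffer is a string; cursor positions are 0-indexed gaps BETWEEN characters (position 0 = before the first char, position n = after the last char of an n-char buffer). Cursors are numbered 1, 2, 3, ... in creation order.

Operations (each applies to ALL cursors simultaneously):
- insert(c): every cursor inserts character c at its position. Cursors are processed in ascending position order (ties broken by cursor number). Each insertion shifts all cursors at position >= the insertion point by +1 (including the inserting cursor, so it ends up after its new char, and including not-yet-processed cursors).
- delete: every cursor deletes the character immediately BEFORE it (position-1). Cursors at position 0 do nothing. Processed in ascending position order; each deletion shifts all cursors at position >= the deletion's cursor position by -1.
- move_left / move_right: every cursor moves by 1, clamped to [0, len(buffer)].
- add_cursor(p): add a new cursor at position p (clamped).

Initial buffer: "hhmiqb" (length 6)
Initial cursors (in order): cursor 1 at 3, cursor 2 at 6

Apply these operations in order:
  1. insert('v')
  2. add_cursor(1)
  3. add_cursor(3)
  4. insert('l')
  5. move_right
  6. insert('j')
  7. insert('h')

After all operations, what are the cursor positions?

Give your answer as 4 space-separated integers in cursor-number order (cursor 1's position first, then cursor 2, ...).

After op 1 (insert('v')): buffer="hhmviqbv" (len 8), cursors c1@4 c2@8, authorship ...1...2
After op 2 (add_cursor(1)): buffer="hhmviqbv" (len 8), cursors c3@1 c1@4 c2@8, authorship ...1...2
After op 3 (add_cursor(3)): buffer="hhmviqbv" (len 8), cursors c3@1 c4@3 c1@4 c2@8, authorship ...1...2
After op 4 (insert('l')): buffer="hlhmlvliqbvl" (len 12), cursors c3@2 c4@5 c1@7 c2@12, authorship .3..411...22
After op 5 (move_right): buffer="hlhmlvliqbvl" (len 12), cursors c3@3 c4@6 c1@8 c2@12, authorship .3..411...22
After op 6 (insert('j')): buffer="hlhjmlvjlijqbvlj" (len 16), cursors c3@4 c4@8 c1@11 c2@16, authorship .3.3.4141.1..222
After op 7 (insert('h')): buffer="hlhjhmlvjhlijhqbvljh" (len 20), cursors c3@5 c4@10 c1@14 c2@20, authorship .3.33.41441.11..2222

Answer: 14 20 5 10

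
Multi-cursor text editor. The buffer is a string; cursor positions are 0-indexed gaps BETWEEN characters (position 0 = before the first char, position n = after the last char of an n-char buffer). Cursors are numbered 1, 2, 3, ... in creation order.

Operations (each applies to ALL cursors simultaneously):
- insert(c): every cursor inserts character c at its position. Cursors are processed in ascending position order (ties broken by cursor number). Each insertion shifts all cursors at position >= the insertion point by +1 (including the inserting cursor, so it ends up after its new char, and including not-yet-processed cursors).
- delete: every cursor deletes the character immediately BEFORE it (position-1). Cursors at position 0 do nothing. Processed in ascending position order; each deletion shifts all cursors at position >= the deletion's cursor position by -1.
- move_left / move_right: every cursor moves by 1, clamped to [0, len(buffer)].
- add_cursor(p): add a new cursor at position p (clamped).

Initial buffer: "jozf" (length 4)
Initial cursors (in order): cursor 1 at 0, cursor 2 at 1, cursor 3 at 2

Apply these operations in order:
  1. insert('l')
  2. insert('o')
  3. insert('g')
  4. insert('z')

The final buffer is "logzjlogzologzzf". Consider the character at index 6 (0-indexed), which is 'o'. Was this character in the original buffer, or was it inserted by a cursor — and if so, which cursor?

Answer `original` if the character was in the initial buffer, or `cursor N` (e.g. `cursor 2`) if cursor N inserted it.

Answer: cursor 2

Derivation:
After op 1 (insert('l')): buffer="ljlolzf" (len 7), cursors c1@1 c2@3 c3@5, authorship 1.2.3..
After op 2 (insert('o')): buffer="lojloolozf" (len 10), cursors c1@2 c2@5 c3@8, authorship 11.22.33..
After op 3 (insert('g')): buffer="logjlogologzf" (len 13), cursors c1@3 c2@7 c3@11, authorship 111.222.333..
After op 4 (insert('z')): buffer="logzjlogzologzzf" (len 16), cursors c1@4 c2@9 c3@14, authorship 1111.2222.3333..
Authorship (.=original, N=cursor N): 1 1 1 1 . 2 2 2 2 . 3 3 3 3 . .
Index 6: author = 2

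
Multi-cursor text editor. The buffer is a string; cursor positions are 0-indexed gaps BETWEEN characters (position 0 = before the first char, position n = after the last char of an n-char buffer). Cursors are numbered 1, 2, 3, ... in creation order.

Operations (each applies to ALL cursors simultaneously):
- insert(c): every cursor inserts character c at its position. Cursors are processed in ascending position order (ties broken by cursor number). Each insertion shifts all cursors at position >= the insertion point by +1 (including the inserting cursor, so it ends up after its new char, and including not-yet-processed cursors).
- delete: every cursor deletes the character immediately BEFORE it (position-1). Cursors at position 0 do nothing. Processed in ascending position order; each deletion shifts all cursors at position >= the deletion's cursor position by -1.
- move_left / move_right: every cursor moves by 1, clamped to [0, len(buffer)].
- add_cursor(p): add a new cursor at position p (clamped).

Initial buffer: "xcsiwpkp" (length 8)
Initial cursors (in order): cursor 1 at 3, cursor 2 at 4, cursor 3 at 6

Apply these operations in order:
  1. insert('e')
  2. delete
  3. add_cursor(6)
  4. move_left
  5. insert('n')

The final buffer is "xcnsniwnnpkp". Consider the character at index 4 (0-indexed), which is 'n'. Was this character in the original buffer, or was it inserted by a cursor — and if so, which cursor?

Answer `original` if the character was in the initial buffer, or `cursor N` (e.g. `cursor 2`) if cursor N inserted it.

Answer: cursor 2

Derivation:
After op 1 (insert('e')): buffer="xcseiewpekp" (len 11), cursors c1@4 c2@6 c3@9, authorship ...1.2..3..
After op 2 (delete): buffer="xcsiwpkp" (len 8), cursors c1@3 c2@4 c3@6, authorship ........
After op 3 (add_cursor(6)): buffer="xcsiwpkp" (len 8), cursors c1@3 c2@4 c3@6 c4@6, authorship ........
After op 4 (move_left): buffer="xcsiwpkp" (len 8), cursors c1@2 c2@3 c3@5 c4@5, authorship ........
After op 5 (insert('n')): buffer="xcnsniwnnpkp" (len 12), cursors c1@3 c2@5 c3@9 c4@9, authorship ..1.2..34...
Authorship (.=original, N=cursor N): . . 1 . 2 . . 3 4 . . .
Index 4: author = 2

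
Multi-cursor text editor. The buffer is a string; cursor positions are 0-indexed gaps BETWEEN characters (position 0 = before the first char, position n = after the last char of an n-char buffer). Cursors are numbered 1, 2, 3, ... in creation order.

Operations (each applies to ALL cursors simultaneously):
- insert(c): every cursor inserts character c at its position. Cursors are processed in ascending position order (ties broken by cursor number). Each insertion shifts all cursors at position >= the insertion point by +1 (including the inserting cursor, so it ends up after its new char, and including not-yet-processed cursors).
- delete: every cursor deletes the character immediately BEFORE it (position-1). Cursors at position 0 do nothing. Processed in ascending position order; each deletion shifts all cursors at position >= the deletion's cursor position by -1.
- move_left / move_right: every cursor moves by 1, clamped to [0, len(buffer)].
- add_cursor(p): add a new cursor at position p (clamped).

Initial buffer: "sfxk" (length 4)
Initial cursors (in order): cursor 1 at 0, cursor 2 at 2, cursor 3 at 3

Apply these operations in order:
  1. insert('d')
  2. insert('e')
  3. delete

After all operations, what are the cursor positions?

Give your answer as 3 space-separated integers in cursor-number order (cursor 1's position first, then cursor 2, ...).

Answer: 1 4 6

Derivation:
After op 1 (insert('d')): buffer="dsfdxdk" (len 7), cursors c1@1 c2@4 c3@6, authorship 1..2.3.
After op 2 (insert('e')): buffer="desfdexdek" (len 10), cursors c1@2 c2@6 c3@9, authorship 11..22.33.
After op 3 (delete): buffer="dsfdxdk" (len 7), cursors c1@1 c2@4 c3@6, authorship 1..2.3.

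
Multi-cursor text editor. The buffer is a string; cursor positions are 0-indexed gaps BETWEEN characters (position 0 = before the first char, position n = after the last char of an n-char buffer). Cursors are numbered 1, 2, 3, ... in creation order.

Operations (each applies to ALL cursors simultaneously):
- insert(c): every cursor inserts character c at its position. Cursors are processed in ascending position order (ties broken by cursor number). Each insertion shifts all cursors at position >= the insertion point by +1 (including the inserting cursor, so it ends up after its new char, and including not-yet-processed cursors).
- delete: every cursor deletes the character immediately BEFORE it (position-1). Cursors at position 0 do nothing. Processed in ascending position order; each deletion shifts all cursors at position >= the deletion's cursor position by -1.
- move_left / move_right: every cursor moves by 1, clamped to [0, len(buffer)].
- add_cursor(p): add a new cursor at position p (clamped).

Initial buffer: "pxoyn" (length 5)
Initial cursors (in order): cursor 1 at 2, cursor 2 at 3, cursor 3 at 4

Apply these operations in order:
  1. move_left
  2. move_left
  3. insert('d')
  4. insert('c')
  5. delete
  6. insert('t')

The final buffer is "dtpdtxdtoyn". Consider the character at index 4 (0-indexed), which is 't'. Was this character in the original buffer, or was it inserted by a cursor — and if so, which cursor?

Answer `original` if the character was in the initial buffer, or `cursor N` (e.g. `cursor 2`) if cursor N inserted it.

After op 1 (move_left): buffer="pxoyn" (len 5), cursors c1@1 c2@2 c3@3, authorship .....
After op 2 (move_left): buffer="pxoyn" (len 5), cursors c1@0 c2@1 c3@2, authorship .....
After op 3 (insert('d')): buffer="dpdxdoyn" (len 8), cursors c1@1 c2@3 c3@5, authorship 1.2.3...
After op 4 (insert('c')): buffer="dcpdcxdcoyn" (len 11), cursors c1@2 c2@5 c3@8, authorship 11.22.33...
After op 5 (delete): buffer="dpdxdoyn" (len 8), cursors c1@1 c2@3 c3@5, authorship 1.2.3...
After op 6 (insert('t')): buffer="dtpdtxdtoyn" (len 11), cursors c1@2 c2@5 c3@8, authorship 11.22.33...
Authorship (.=original, N=cursor N): 1 1 . 2 2 . 3 3 . . .
Index 4: author = 2

Answer: cursor 2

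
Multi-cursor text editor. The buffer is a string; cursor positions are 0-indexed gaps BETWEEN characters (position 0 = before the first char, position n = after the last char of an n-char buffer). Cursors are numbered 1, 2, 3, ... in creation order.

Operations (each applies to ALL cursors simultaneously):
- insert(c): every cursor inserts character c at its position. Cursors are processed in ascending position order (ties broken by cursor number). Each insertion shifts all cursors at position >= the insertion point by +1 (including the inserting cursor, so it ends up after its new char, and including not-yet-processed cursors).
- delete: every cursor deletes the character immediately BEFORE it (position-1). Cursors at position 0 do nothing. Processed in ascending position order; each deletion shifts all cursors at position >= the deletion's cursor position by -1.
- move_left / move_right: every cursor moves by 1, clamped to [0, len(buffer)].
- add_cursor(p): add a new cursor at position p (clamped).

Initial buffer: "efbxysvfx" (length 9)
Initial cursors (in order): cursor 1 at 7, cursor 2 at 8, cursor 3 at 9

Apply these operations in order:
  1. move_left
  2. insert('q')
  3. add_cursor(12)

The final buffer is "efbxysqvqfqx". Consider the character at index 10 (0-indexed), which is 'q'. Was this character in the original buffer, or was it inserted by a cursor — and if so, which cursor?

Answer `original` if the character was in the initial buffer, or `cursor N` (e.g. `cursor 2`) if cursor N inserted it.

After op 1 (move_left): buffer="efbxysvfx" (len 9), cursors c1@6 c2@7 c3@8, authorship .........
After op 2 (insert('q')): buffer="efbxysqvqfqx" (len 12), cursors c1@7 c2@9 c3@11, authorship ......1.2.3.
After op 3 (add_cursor(12)): buffer="efbxysqvqfqx" (len 12), cursors c1@7 c2@9 c3@11 c4@12, authorship ......1.2.3.
Authorship (.=original, N=cursor N): . . . . . . 1 . 2 . 3 .
Index 10: author = 3

Answer: cursor 3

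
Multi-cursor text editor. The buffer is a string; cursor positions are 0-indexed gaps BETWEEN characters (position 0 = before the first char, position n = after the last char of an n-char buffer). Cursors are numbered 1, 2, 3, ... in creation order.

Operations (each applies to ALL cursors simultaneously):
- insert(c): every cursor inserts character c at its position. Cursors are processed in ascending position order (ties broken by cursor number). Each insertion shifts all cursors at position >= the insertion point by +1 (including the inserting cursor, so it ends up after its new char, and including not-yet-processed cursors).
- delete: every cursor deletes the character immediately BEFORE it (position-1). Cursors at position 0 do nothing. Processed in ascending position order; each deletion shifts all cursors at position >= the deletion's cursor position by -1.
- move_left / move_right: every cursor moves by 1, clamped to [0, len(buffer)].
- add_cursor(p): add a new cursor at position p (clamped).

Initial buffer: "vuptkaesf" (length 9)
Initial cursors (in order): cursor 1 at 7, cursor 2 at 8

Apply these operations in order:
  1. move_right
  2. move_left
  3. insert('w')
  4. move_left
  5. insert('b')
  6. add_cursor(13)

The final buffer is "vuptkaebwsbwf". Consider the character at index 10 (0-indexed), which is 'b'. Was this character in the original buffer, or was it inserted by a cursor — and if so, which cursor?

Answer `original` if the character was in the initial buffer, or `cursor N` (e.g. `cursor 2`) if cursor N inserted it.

After op 1 (move_right): buffer="vuptkaesf" (len 9), cursors c1@8 c2@9, authorship .........
After op 2 (move_left): buffer="vuptkaesf" (len 9), cursors c1@7 c2@8, authorship .........
After op 3 (insert('w')): buffer="vuptkaewswf" (len 11), cursors c1@8 c2@10, authorship .......1.2.
After op 4 (move_left): buffer="vuptkaewswf" (len 11), cursors c1@7 c2@9, authorship .......1.2.
After op 5 (insert('b')): buffer="vuptkaebwsbwf" (len 13), cursors c1@8 c2@11, authorship .......11.22.
After op 6 (add_cursor(13)): buffer="vuptkaebwsbwf" (len 13), cursors c1@8 c2@11 c3@13, authorship .......11.22.
Authorship (.=original, N=cursor N): . . . . . . . 1 1 . 2 2 .
Index 10: author = 2

Answer: cursor 2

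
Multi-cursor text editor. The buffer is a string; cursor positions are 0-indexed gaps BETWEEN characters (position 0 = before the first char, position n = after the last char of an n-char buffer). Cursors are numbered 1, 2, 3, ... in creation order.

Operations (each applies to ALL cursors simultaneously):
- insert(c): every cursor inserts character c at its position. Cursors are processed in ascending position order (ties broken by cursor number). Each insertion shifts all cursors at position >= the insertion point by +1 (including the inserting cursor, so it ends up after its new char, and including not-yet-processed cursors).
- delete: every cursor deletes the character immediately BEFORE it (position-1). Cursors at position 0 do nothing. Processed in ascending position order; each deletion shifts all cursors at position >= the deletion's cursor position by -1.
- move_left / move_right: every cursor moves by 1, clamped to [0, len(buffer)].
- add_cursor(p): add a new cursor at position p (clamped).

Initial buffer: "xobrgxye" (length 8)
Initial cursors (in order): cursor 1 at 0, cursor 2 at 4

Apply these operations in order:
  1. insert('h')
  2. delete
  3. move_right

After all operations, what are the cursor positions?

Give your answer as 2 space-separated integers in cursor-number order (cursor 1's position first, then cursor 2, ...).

Answer: 1 5

Derivation:
After op 1 (insert('h')): buffer="hxobrhgxye" (len 10), cursors c1@1 c2@6, authorship 1....2....
After op 2 (delete): buffer="xobrgxye" (len 8), cursors c1@0 c2@4, authorship ........
After op 3 (move_right): buffer="xobrgxye" (len 8), cursors c1@1 c2@5, authorship ........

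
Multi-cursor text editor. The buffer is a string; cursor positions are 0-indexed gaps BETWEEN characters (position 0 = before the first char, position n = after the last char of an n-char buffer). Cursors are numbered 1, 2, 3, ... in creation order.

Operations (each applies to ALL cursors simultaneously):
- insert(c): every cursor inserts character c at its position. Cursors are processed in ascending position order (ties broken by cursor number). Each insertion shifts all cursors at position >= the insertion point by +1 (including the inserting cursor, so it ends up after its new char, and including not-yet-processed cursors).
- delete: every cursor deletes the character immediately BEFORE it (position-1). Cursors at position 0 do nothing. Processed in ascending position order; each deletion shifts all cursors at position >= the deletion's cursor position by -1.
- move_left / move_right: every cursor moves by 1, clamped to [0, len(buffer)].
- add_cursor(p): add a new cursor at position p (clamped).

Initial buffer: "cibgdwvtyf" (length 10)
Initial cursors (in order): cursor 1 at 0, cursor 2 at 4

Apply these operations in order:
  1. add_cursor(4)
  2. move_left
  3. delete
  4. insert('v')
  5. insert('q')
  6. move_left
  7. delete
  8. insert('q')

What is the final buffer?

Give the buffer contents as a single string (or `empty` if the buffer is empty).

Answer: qqcvqqqgdwvtyf

Derivation:
After op 1 (add_cursor(4)): buffer="cibgdwvtyf" (len 10), cursors c1@0 c2@4 c3@4, authorship ..........
After op 2 (move_left): buffer="cibgdwvtyf" (len 10), cursors c1@0 c2@3 c3@3, authorship ..........
After op 3 (delete): buffer="cgdwvtyf" (len 8), cursors c1@0 c2@1 c3@1, authorship ........
After op 4 (insert('v')): buffer="vcvvgdwvtyf" (len 11), cursors c1@1 c2@4 c3@4, authorship 1.23.......
After op 5 (insert('q')): buffer="vqcvvqqgdwvtyf" (len 14), cursors c1@2 c2@7 c3@7, authorship 11.2323.......
After op 6 (move_left): buffer="vqcvvqqgdwvtyf" (len 14), cursors c1@1 c2@6 c3@6, authorship 11.2323.......
After op 7 (delete): buffer="qcvqgdwvtyf" (len 11), cursors c1@0 c2@3 c3@3, authorship 1.23.......
After op 8 (insert('q')): buffer="qqcvqqqgdwvtyf" (len 14), cursors c1@1 c2@6 c3@6, authorship 11.2233.......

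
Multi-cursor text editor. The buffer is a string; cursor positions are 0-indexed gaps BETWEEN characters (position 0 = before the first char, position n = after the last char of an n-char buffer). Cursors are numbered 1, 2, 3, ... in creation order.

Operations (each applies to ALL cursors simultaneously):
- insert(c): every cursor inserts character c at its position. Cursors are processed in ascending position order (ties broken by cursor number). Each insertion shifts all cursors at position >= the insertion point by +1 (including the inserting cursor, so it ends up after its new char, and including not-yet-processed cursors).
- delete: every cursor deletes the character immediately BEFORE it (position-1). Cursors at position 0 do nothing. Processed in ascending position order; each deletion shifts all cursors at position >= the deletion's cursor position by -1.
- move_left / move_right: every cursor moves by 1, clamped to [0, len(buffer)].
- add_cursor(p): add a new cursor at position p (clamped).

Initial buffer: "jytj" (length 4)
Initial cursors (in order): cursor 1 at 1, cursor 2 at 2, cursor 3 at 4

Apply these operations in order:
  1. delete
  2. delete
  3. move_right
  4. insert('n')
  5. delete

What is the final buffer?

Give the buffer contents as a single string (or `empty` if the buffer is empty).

Answer: empty

Derivation:
After op 1 (delete): buffer="t" (len 1), cursors c1@0 c2@0 c3@1, authorship .
After op 2 (delete): buffer="" (len 0), cursors c1@0 c2@0 c3@0, authorship 
After op 3 (move_right): buffer="" (len 0), cursors c1@0 c2@0 c3@0, authorship 
After op 4 (insert('n')): buffer="nnn" (len 3), cursors c1@3 c2@3 c3@3, authorship 123
After op 5 (delete): buffer="" (len 0), cursors c1@0 c2@0 c3@0, authorship 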